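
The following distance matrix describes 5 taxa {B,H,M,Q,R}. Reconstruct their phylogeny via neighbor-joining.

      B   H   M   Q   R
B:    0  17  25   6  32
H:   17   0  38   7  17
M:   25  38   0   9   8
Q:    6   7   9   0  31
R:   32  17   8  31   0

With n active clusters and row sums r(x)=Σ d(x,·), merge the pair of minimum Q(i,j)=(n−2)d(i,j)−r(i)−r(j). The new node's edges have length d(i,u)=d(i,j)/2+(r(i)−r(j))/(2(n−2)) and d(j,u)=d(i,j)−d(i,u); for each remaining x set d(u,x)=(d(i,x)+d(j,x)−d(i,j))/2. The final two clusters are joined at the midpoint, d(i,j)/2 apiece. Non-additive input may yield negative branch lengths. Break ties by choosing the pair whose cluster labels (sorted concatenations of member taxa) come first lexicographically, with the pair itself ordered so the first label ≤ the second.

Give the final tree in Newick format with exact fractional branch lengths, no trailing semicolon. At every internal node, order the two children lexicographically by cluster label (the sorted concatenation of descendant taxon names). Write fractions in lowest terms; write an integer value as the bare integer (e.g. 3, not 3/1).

1. join M+R (d=8, Q=-144) ⇒ MR; edges |M|=8/3, |R|=16/3
  updated: d(B,MR)=49/2, d(H,MR)=47/2, d(MR,Q)=16
2. join B+Q (d=6, Q=-129/2) ⇒ BQ; edges |B|=61/8, |Q|=-13/8
  updated: d(BQ,H)=9, d(BQ,MR)=69/4
3. join BQ+H (d=9, Q=-199/4) ⇒ BHQ; edges |BQ|=11/8, |H|=61/8
  updated: d(BHQ,MR)=127/8
4. join BHQ+MR (d=127/8) ⇒ BHMQR; edges |BHQ|=127/16, |MR|=127/16
final tree: (((B:61/8,Q:-13/8):11/8,H:61/8):127/16,(M:8/3,R:16/3):127/16)
total length: 311/8

(((B:61/8,Q:-13/8):11/8,H:61/8):127/16,(M:8/3,R:16/3):127/16)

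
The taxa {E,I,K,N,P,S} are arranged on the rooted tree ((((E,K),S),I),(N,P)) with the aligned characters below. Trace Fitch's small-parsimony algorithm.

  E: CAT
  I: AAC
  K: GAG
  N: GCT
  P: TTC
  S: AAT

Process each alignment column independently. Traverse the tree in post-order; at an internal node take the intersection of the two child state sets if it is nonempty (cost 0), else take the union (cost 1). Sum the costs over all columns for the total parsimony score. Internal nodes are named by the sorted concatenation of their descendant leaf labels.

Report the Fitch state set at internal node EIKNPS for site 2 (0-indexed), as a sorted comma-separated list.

C,T

site 0, node EK: E={C} ∪ K={G} → {C,G} (+1)
site 0, node EKS: EK={C,G} ∪ S={A} → {A,C,G} (+1)
site 0, node EIKS: EKS={A,C,G} ∩ I={A} → {A} (+0)
site 0, node NP: N={G} ∪ P={T} → {G,T} (+1)
site 0, node EIKNPS: EIKS={A} ∪ NP={G,T} → {A,G,T} (+1)
site 1, node EK: E={A} ∩ K={A} → {A} (+0)
site 1, node EKS: EK={A} ∩ S={A} → {A} (+0)
site 1, node EIKS: EKS={A} ∩ I={A} → {A} (+0)
site 1, node NP: N={C} ∪ P={T} → {C,T} (+1)
site 1, node EIKNPS: EIKS={A} ∪ NP={C,T} → {A,C,T} (+1)
site 2, node EK: E={T} ∪ K={G} → {G,T} (+1)
site 2, node EKS: EK={G,T} ∩ S={T} → {T} (+0)
site 2, node EIKS: EKS={T} ∪ I={C} → {C,T} (+1)
site 2, node NP: N={T} ∪ P={C} → {C,T} (+1)
site 2, node EIKNPS: EIKS={C,T} ∩ NP={C,T} → {C,T} (+0)
per-site changes: [4, 2, 3]; total = 9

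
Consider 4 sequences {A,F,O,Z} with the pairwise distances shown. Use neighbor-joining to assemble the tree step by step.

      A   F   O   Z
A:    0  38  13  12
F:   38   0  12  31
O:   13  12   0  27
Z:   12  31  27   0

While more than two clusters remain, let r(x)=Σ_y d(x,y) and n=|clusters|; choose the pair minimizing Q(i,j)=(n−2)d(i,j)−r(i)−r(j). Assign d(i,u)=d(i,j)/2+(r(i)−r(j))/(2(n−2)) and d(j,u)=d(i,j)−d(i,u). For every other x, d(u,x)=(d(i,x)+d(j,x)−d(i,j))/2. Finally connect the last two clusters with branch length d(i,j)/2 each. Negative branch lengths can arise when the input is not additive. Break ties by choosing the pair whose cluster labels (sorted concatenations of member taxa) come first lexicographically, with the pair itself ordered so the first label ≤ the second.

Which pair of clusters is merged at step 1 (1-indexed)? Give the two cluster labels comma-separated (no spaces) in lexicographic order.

A,Z

step 1: merge (A,Z) at d=12, Q=-109; branch lengths A→17/4, Z→31/4; new cluster AZ
  updated: d(AZ,F)=57/2, d(AZ,O)=14
step 2: merge (AZ,F) at d=57/2, Q=-109/2; branch lengths AZ→61/4, F→53/4; new cluster AFZ
  updated: d(AFZ,O)=-5/4
step 3: merge (AFZ,O) at d=-5/4; branch lengths AFZ→-5/8, O→-5/8; new cluster AFOZ
final tree: (((A:17/4,Z:31/4):61/4,F:53/4):-5/8,O:-5/8)
total length: 157/4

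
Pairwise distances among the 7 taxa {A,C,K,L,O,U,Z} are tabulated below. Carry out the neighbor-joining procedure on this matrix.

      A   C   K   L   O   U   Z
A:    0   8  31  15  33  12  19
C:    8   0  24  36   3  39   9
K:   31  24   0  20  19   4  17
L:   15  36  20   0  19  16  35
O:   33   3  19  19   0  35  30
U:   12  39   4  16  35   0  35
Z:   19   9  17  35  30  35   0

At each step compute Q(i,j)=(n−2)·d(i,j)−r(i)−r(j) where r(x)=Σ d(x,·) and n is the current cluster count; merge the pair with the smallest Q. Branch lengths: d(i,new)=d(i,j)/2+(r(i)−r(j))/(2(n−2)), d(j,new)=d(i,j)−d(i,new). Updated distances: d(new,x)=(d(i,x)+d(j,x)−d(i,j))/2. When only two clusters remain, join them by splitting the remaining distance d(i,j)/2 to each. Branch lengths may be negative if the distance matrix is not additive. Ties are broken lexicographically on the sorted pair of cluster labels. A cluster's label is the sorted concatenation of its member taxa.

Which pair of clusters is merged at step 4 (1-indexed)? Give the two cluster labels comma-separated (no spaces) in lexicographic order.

A,COZ

step 1: merge (C,O) at d=3, Q=-243; branch lengths C→-1/2, O→7/2; new cluster CO
  updated: d(A,CO)=19, d(CO,K)=20, d(CO,L)=26, d(CO,U)=71/2, d(CO,Z)=18
step 2: merge (K,U) at d=4, Q=-357/2; branch lengths K→11/16, U→53/16; new cluster KU
  updated: d(A,KU)=39/2, d(CO,KU)=103/4, d(KU,L)=16, d(KU,Z)=24
step 3: merge (CO,Z) at d=18, Q=-523/4; branch lengths CO→187/24, Z→245/24; new cluster COZ
  updated: d(A,COZ)=10, d(COZ,KU)=127/8, d(COZ,L)=43/2
step 4: merge (A,COZ) at d=10, Q=-575/8; branch lengths A→137/32, COZ→183/32; new cluster ACOZ
  updated: d(ACOZ,KU)=203/16, d(ACOZ,L)=53/4
step 5: merge (ACOZ,KU) at d=203/16, Q=-671/16; branch lengths ACOZ→159/32, KU→247/32; new cluster ACKOUZ
  updated: d(ACKOUZ,L)=265/32
step 6: merge (ACKOUZ,L) at d=265/32; branch lengths ACKOUZ→265/64, L→265/64; new cluster ACKLOUZ
final tree: (((A:137/32,((C:-1/2,O:7/2):187/24,Z:245/24):183/32):159/32,(K:11/16,U:53/16):247/32):265/64,L:265/64)
total length: 1791/32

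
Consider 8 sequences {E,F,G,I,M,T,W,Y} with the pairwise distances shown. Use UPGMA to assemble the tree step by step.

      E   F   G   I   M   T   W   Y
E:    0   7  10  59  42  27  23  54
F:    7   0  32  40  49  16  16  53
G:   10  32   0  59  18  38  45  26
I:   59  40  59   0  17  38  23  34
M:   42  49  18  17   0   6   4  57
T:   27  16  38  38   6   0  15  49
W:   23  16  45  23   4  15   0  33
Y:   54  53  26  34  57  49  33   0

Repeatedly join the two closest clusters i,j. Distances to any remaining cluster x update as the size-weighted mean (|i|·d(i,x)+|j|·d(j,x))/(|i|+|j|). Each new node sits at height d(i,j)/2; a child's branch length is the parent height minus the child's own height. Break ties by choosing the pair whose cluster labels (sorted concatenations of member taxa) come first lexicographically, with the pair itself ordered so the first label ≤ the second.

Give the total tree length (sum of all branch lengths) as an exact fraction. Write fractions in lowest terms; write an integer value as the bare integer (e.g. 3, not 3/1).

2687/28

1. join M+W (d=4) ⇒ MW; edges |M|=2, |W|=2
  updated: d(E,MW)=65/2, d(F,MW)=65/2, d(G,MW)=63/2, d(I,MW)=20, d(MW,T)=21/2, d(MW,Y)=45
2. join E+F (d=7) ⇒ EF; edges |E|=7/2, |F|=7/2
  updated: d(EF,G)=21, d(EF,I)=99/2, d(EF,MW)=65/2, d(EF,T)=43/2, d(EF,Y)=107/2
3. join MW+T (d=21/2) ⇒ MTW; edges |MW|=13/4, |T|=21/4
  updated: d(EF,MTW)=173/6, d(G,MTW)=101/3, d(I,MTW)=26, d(MTW,Y)=139/3
4. join EF+G (d=21) ⇒ EFG; edges |EF|=7, |G|=21/2
  updated: d(EFG,I)=158/3, d(EFG,MTW)=274/9, d(EFG,Y)=133/3
5. join I+MTW (d=26) ⇒ IMTW; edges |I|=13, |MTW|=31/4
  updated: d(EFG,IMTW)=36, d(IMTW,Y)=173/4
6. join EFG+IMTW (d=36) ⇒ EFGIMTW; edges |EFG|=15/2, |IMTW|=5
  updated: d(EFGIMTW,Y)=306/7
7. join EFGIMTW+Y (d=306/7) ⇒ EFGIMTWY; edges |EFGIMTW|=27/7, |Y|=153/7
final tree: ((((E:7/2,F:7/2):7,G:21/2):15/2,(I:13,((M:2,W:2):13/4,T:21/4):31/4):5):27/7,Y:153/7)
total length: 2687/28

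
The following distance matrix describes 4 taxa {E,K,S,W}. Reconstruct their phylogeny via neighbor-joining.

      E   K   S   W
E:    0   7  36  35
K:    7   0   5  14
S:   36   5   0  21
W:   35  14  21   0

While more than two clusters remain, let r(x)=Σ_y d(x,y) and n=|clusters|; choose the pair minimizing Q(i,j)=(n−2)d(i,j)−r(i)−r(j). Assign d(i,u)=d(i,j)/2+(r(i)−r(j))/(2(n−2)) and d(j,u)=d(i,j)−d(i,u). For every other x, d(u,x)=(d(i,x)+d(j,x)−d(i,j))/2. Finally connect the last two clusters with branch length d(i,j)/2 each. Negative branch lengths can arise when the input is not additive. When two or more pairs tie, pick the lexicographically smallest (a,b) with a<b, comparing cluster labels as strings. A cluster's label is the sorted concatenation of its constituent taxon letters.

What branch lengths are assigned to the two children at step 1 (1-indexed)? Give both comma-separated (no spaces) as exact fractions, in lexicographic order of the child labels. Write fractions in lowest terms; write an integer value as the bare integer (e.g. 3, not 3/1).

1. join E+K (d=7, Q=-90) ⇒ EK; edges |E|=33/2, |K|=-19/2
  updated: d(EK,S)=17, d(EK,W)=21
2. join EK+S (d=17, Q=-59) ⇒ EKS; edges |EK|=17/2, |S|=17/2
  updated: d(EKS,W)=25/2
3. join EKS+W (d=25/2) ⇒ EKSW; edges |EKS|=25/4, |W|=25/4
final tree: (((E:33/2,K:-19/2):17/2,S:17/2):25/4,W:25/4)
total length: 73/2

33/2,-19/2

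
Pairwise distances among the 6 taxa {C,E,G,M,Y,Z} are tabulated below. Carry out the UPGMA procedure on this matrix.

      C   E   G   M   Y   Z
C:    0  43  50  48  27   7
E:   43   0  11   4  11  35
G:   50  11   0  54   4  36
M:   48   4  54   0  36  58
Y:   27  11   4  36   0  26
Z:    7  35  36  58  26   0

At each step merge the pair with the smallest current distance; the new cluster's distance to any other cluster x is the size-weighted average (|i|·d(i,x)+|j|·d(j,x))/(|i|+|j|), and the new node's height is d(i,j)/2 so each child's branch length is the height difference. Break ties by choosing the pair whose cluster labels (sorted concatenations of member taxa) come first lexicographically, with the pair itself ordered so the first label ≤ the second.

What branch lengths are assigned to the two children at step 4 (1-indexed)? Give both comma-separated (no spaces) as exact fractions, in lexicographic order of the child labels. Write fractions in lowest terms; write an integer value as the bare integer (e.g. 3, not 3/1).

12,12

1. join E+M (d=4) ⇒ EM; edges |E|=2, |M|=2
  updated: d(C,EM)=91/2, d(EM,G)=65/2, d(EM,Y)=47/2, d(EM,Z)=93/2
2. join G+Y (d=4) ⇒ GY; edges |G|=2, |Y|=2
  updated: d(C,GY)=77/2, d(EM,GY)=28, d(GY,Z)=31
3. join C+Z (d=7) ⇒ CZ; edges |C|=7/2, |Z|=7/2
  updated: d(CZ,EM)=46, d(CZ,GY)=139/4
4. join EM+GY (d=28) ⇒ EGMY; edges |EM|=12, |GY|=12
  updated: d(CZ,EGMY)=323/8
5. join CZ+EGMY (d=323/8) ⇒ CEGMYZ; edges |CZ|=267/16, |EGMY|=99/16
final tree: ((C:7/2,Z:7/2):267/16,((E:2,M:2):12,(G:2,Y:2):12):99/16)
total length: 495/8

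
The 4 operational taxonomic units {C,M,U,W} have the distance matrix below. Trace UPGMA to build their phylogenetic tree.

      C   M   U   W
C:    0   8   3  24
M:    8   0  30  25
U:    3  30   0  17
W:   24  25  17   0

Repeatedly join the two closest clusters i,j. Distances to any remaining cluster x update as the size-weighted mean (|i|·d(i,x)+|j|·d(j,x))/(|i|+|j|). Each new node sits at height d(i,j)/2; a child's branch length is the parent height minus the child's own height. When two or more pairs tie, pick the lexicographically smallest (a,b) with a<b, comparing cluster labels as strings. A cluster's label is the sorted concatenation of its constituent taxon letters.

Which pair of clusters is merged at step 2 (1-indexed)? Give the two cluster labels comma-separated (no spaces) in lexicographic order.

iteration 1: select C,U (d=3); attach at lengths (3/2, 3/2); label the merged cluster CU
  updated: d(CU,M)=19, d(CU,W)=41/2
iteration 2: select CU,M (d=19); attach at lengths (8, 19/2); label the merged cluster CMU
  updated: d(CMU,W)=22
iteration 3: select CMU,W (d=22); attach at lengths (3/2, 11); label the merged cluster CMUW
final tree: (((C:3/2,U:3/2):8,M:19/2):3/2,W:11)
total length: 33

CU,M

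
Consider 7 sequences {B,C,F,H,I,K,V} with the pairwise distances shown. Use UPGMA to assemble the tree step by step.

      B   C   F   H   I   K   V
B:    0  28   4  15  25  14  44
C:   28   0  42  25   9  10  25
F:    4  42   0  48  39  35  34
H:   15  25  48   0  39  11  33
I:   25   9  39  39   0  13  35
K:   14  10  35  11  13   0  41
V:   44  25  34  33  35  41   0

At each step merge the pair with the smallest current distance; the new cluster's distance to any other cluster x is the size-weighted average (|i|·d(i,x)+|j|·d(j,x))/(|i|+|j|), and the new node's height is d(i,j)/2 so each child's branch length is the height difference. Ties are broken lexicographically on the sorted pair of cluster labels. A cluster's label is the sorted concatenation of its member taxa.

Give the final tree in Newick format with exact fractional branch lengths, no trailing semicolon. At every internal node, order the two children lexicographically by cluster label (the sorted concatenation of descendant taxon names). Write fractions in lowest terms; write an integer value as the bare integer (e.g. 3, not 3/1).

step 1: merge (B,F) at d=4; branch lengths B→2, F→2; new cluster BF
  updated: d(BF,C)=35, d(BF,H)=63/2, d(BF,I)=32, d(BF,K)=49/2, d(BF,V)=39
step 2: merge (C,I) at d=9; branch lengths C→9/2, I→9/2; new cluster CI
  updated: d(BF,CI)=67/2, d(CI,H)=32, d(CI,K)=23/2, d(CI,V)=30
step 3: merge (H,K) at d=11; branch lengths H→11/2, K→11/2; new cluster HK
  updated: d(BF,HK)=28, d(CI,HK)=87/4, d(HK,V)=37
step 4: merge (CI,HK) at d=87/4; branch lengths CI→51/8, HK→43/8; new cluster CHIK
  updated: d(BF,CHIK)=123/4, d(CHIK,V)=67/2
step 5: merge (BF,CHIK) at d=123/4; branch lengths BF→107/8, CHIK→9/2; new cluster BCFHIK
  updated: d(BCFHIK,V)=106/3
step 6: merge (BCFHIK,V) at d=106/3; branch lengths BCFHIK→55/24, V→53/3; new cluster BCFHIKV
final tree: (((B:2,F:2):107/8,((C:9/2,I:9/2):51/8,(H:11/2,K:11/2):43/8):9/2):55/24,V:53/3)
total length: 883/12

(((B:2,F:2):107/8,((C:9/2,I:9/2):51/8,(H:11/2,K:11/2):43/8):9/2):55/24,V:53/3)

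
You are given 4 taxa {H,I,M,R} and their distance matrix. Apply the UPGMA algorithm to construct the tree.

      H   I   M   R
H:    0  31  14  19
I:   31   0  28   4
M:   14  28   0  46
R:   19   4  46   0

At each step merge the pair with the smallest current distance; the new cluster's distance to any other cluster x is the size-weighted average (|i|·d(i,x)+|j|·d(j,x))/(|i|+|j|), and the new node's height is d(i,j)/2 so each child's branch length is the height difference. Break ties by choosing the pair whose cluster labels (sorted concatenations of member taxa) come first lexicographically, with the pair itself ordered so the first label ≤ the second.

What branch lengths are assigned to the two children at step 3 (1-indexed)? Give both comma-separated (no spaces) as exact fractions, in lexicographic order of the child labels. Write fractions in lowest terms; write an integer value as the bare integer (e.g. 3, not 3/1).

1. join I+R (d=4) ⇒ IR; edges |I|=2, |R|=2
  updated: d(H,IR)=25, d(IR,M)=37
2. join H+M (d=14) ⇒ HM; edges |H|=7, |M|=7
  updated: d(HM,IR)=31
3. join HM+IR (d=31) ⇒ HIMR; edges |HM|=17/2, |IR|=27/2
final tree: ((H:7,M:7):17/2,(I:2,R:2):27/2)
total length: 40

17/2,27/2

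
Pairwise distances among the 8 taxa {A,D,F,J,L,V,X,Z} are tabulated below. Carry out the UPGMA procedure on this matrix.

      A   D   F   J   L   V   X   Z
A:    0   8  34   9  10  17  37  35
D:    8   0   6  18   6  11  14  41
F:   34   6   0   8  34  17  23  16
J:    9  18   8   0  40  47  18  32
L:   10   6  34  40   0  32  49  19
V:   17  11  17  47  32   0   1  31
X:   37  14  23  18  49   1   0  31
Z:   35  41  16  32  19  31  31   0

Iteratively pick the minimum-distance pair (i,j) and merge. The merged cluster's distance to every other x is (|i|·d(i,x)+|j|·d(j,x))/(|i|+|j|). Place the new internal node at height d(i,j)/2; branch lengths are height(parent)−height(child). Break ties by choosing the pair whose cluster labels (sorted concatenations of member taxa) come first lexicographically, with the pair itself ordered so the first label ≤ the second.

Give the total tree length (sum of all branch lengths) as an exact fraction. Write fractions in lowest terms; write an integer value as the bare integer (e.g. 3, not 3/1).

1073/16

1. join V+X (d=1) ⇒ VX; edges |V|=1/2, |X|=1/2
  updated: d(A,VX)=27, d(D,VX)=25/2, d(F,VX)=20, d(J,VX)=65/2, d(L,VX)=81/2, d(VX,Z)=31
2. join D+F (d=6) ⇒ DF; edges |D|=3, |F|=3
  updated: d(A,DF)=21, d(DF,J)=13, d(DF,L)=20, d(DF,VX)=65/4, d(DF,Z)=57/2
3. join A+J (d=9) ⇒ AJ; edges |A|=9/2, |J|=9/2
  updated: d(AJ,DF)=17, d(AJ,L)=25, d(AJ,VX)=119/4, d(AJ,Z)=67/2
4. join DF+VX (d=65/4) ⇒ DFVX; edges |DF|=41/8, |VX|=61/8
  updated: d(AJ,DFVX)=187/8, d(DFVX,L)=121/4, d(DFVX,Z)=119/4
5. join L+Z (d=19) ⇒ LZ; edges |L|=19/2, |Z|=19/2
  updated: d(AJ,LZ)=117/4, d(DFVX,LZ)=30
6. join AJ+DFVX (d=187/8) ⇒ ADFJVX; edges |AJ|=115/16, |DFVX|=57/16
  updated: d(ADFJVX,LZ)=119/4
7. join ADFJVX+LZ (d=119/4) ⇒ ADFJLVXZ; edges |ADFJVX|=51/16, |LZ|=43/8
final tree: (((A:9/2,J:9/2):115/16,((D:3,F:3):41/8,(V:1/2,X:1/2):61/8):57/16):51/16,(L:19/2,Z:19/2):43/8)
total length: 1073/16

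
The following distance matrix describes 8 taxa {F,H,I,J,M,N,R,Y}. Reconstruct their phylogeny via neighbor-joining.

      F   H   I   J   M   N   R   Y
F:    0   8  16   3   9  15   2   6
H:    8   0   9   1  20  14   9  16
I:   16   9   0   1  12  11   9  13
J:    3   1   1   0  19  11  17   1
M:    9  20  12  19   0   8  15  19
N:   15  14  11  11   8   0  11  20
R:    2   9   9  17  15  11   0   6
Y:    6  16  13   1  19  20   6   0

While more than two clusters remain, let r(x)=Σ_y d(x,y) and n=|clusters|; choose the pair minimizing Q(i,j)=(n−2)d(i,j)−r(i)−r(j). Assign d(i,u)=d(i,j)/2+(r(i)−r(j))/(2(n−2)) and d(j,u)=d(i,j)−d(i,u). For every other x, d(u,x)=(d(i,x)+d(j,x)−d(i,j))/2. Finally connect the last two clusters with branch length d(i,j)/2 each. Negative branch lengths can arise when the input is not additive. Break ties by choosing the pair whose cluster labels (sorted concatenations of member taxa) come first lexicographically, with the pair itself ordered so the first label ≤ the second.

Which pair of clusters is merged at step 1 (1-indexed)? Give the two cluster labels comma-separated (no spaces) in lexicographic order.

1. join M+N (d=8, Q=-144) ⇒ MN; edges |M|=5, |N|=3
  updated: d(F,MN)=8, d(H,MN)=13, d(I,MN)=15/2, d(J,MN)=11, d(MN,R)=9, d(MN,Y)=31/2
2. join J+Y (d=1, Q=-173/2) ⇒ JY; edges |J|=-37/20, |Y|=57/20
  updated: d(F,JY)=4, d(H,JY)=8, d(I,JY)=13/2, d(JY,MN)=51/4, d(JY,R)=11
3. join F+R (d=2, Q=-70) ⇒ FR; edges |F|=3/4, |R|=5/4
  updated: d(FR,H)=15/2, d(FR,I)=23/2, d(FR,JY)=13/2, d(FR,MN)=15/2
4. join I+MN (d=15/2, Q=-211/4) ⇒ IMN; edges |I|=65/24, |MN|=115/24
  updated: d(FR,IMN)=23/4, d(H,IMN)=29/4, d(IMN,JY)=47/8
5. join FR+H (d=15/2, Q=-55/2) ⇒ FHR; edges |FR|=3, |H|=9/2
  updated: d(FHR,IMN)=11/4, d(FHR,JY)=7/2
6. join FHR+IMN (d=11/4, Q=-97/8) ⇒ FHIMNR; edges |FHR|=3/16, |IMN|=41/16
  updated: d(FHIMNR,JY)=53/16
7. join FHIMNR+JY (d=53/16) ⇒ FHIJMNRY; edges |FHIMNR|=53/32, |JY|=53/32
final tree: ((((F:3/4,R:5/4):3,H:9/2):3/16,(I:65/24,(M:5,N:3):115/24):41/16):53/32,(J:-37/20,Y:57/20):53/32)
total length: 513/16

M,N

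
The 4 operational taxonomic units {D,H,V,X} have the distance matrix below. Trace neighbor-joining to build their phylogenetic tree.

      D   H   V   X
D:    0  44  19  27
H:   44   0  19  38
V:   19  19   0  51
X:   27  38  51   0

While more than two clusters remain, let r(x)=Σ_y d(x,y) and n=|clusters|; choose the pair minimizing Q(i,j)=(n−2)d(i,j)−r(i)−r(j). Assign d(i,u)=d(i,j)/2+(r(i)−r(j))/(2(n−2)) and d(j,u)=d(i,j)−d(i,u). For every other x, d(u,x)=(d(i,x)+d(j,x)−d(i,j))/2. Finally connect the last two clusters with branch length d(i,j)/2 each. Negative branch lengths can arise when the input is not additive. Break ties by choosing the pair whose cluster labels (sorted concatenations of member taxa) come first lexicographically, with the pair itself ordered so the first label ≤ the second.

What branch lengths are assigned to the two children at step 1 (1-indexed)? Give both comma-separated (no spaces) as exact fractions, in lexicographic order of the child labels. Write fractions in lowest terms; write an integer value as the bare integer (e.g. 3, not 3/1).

step 1: merge (D,X) at d=27, Q=-152; branch lengths D→7, X→20; new cluster DX
  updated: d(DX,H)=55/2, d(DX,V)=43/2
step 2: merge (DX,H) at d=55/2, Q=-68; branch lengths DX→15, H→25/2; new cluster DHX
  updated: d(DHX,V)=13/2
step 3: merge (DHX,V) at d=13/2; branch lengths DHX→13/4, V→13/4; new cluster DHVX
final tree: (((D:7,X:20):15,H:25/2):13/4,V:13/4)
total length: 61

7,20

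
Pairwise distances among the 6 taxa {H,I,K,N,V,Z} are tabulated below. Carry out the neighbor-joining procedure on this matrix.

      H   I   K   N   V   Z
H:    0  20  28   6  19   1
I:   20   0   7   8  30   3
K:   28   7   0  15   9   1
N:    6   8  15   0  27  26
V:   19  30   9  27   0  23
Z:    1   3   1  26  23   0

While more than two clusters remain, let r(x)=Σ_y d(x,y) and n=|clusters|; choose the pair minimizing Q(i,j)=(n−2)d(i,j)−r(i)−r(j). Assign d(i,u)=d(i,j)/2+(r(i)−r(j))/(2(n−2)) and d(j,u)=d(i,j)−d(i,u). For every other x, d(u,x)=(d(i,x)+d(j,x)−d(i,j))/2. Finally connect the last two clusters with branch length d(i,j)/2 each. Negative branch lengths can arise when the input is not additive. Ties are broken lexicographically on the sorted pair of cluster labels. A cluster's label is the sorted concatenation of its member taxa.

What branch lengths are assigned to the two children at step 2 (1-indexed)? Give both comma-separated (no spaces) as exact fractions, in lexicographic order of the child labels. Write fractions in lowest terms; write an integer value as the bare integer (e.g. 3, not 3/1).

iteration 1: select H,N (d=6, Q=-132); attach at lengths (2, 4); label the merged cluster HN
  updated: d(HN,I)=11, d(HN,K)=37/2, d(HN,V)=20, d(HN,Z)=21/2
iteration 2: select K,V (d=9, Q=-181/2); attach at lengths (-13/4, 49/4); label the merged cluster KV
  updated: d(HN,KV)=59/4, d(I,KV)=14, d(KV,Z)=15/2
iteration 3: select HN,KV (d=59/4, Q=-43); attach at lengths (59/8, 59/8); label the merged cluster HKNV
  updated: d(HKNV,I)=41/8, d(HKNV,Z)=13/8
iteration 4: select HKNV,I (d=41/8, Q=-39/4); attach at lengths (15/8, 13/4); label the merged cluster HIKNV
  updated: d(HIKNV,Z)=-1/4
iteration 5: select HIKNV,Z (d=-1/4); attach at lengths (-1/8, -1/8); label the merged cluster HIKNVZ
final tree: ((((H:2,N:4):59/8,(K:-13/4,V:49/4):59/8):15/8,I:13/4):-1/8,Z:-1/8)
total length: 277/8

-13/4,49/4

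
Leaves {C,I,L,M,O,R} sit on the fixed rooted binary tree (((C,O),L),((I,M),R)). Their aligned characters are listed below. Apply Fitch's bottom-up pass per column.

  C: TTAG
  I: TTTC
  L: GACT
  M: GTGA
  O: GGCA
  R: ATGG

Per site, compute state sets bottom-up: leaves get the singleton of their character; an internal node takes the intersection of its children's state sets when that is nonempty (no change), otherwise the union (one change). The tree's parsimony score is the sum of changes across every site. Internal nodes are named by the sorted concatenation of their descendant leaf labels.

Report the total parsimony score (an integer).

12

site 0, node CO: C={T} ∪ O={G} → {G,T} (+1)
site 0, node CLO: CO={G,T} ∩ L={G} → {G} (+0)
site 0, node IM: I={T} ∪ M={G} → {G,T} (+1)
site 0, node IMR: IM={G,T} ∪ R={A} → {A,G,T} (+1)
site 0, node CILMOR: CLO={G} ∩ IMR={A,G,T} → {G} (+0)
site 1, node CO: C={T} ∪ O={G} → {G,T} (+1)
site 1, node CLO: CO={G,T} ∪ L={A} → {A,G,T} (+1)
site 1, node IM: I={T} ∩ M={T} → {T} (+0)
site 1, node IMR: IM={T} ∩ R={T} → {T} (+0)
site 1, node CILMOR: CLO={A,G,T} ∩ IMR={T} → {T} (+0)
site 2, node CO: C={A} ∪ O={C} → {A,C} (+1)
site 2, node CLO: CO={A,C} ∩ L={C} → {C} (+0)
site 2, node IM: I={T} ∪ M={G} → {G,T} (+1)
site 2, node IMR: IM={G,T} ∩ R={G} → {G} (+0)
site 2, node CILMOR: CLO={C} ∪ IMR={G} → {C,G} (+1)
site 3, node CO: C={G} ∪ O={A} → {A,G} (+1)
site 3, node CLO: CO={A,G} ∪ L={T} → {A,G,T} (+1)
site 3, node IM: I={C} ∪ M={A} → {A,C} (+1)
site 3, node IMR: IM={A,C} ∪ R={G} → {A,C,G} (+1)
site 3, node CILMOR: CLO={A,G,T} ∩ IMR={A,C,G} → {A,G} (+0)
per-site changes: [3, 2, 3, 4]; total = 12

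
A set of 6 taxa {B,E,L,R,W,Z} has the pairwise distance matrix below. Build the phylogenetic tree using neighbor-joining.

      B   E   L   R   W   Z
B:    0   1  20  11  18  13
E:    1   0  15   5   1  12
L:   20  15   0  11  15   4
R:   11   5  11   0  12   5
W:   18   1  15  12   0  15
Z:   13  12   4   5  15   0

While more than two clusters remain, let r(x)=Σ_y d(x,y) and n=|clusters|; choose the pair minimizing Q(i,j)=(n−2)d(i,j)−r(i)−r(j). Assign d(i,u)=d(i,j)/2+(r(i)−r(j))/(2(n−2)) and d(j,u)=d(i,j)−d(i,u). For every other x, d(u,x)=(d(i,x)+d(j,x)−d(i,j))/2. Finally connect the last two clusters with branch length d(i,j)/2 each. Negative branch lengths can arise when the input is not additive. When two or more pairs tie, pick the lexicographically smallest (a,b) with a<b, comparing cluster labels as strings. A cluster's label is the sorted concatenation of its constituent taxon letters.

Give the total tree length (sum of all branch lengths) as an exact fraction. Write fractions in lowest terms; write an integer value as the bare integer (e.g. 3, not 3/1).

1. join L+Z (d=4, Q=-98) ⇒ LZ; edges |L|=4, |Z|=0
  updated: d(B,LZ)=29/2, d(E,LZ)=23/2, d(LZ,R)=6, d(LZ,W)=13
2. join LZ+R (d=6, Q=-61) ⇒ LRZ; edges |LZ|=29/6, |R|=7/6
  updated: d(B,LRZ)=39/4, d(E,LRZ)=21/4, d(LRZ,W)=19/2
3. join B+E (d=1, Q=-34) ⇒ BE; edges |B|=47/8, |E|=-39/8
  updated: d(BE,LRZ)=7, d(BE,W)=9
4. join BE+LRZ (d=7, Q=-51/2) ⇒ BELRZ; edges |BE|=13/4, |LRZ|=15/4
  updated: d(BELRZ,W)=23/4
5. join BELRZ+W (d=23/4) ⇒ BELRWZ; edges |BELRZ|=23/8, |W|=23/8
final tree: (((B:47/8,E:-39/8):13/4,((L:4,Z:0):29/6,R:7/6):15/4):23/8,W:23/8)
total length: 95/4

95/4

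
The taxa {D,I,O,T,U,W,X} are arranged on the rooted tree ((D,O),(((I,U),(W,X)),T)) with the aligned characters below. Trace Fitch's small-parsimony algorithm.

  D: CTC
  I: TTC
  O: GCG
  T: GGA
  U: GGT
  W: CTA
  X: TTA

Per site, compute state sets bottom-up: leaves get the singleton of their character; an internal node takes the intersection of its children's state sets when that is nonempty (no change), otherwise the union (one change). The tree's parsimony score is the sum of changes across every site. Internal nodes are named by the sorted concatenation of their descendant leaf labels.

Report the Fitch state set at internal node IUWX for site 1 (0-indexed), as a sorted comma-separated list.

T

[col 0] DO: children D:{C}, O:{G} ∪→ {C,G}; cost 1
[col 0] IU: children I:{T}, U:{G} ∪→ {G,T}; cost 1
[col 0] WX: children W:{C}, X:{T} ∪→ {C,T}; cost 1
[col 0] IUWX: children IU:{G,T}, WX:{C,T} ∩→ {T}; cost 0
[col 0] ITUWX: children IUWX:{T}, T:{G} ∪→ {G,T}; cost 1
[col 0] DIOTUWX: children DO:{C,G}, ITUWX:{G,T} ∩→ {G}; cost 0
[col 1] DO: children D:{T}, O:{C} ∪→ {C,T}; cost 1
[col 1] IU: children I:{T}, U:{G} ∪→ {G,T}; cost 1
[col 1] WX: children W:{T}, X:{T} ∩→ {T}; cost 0
[col 1] IUWX: children IU:{G,T}, WX:{T} ∩→ {T}; cost 0
[col 1] ITUWX: children IUWX:{T}, T:{G} ∪→ {G,T}; cost 1
[col 1] DIOTUWX: children DO:{C,T}, ITUWX:{G,T} ∩→ {T}; cost 0
[col 2] DO: children D:{C}, O:{G} ∪→ {C,G}; cost 1
[col 2] IU: children I:{C}, U:{T} ∪→ {C,T}; cost 1
[col 2] WX: children W:{A}, X:{A} ∩→ {A}; cost 0
[col 2] IUWX: children IU:{C,T}, WX:{A} ∪→ {A,C,T}; cost 1
[col 2] ITUWX: children IUWX:{A,C,T}, T:{A} ∩→ {A}; cost 0
[col 2] DIOTUWX: children DO:{C,G}, ITUWX:{A} ∪→ {A,C,G}; cost 1
per-site changes: [4, 3, 4]; total = 11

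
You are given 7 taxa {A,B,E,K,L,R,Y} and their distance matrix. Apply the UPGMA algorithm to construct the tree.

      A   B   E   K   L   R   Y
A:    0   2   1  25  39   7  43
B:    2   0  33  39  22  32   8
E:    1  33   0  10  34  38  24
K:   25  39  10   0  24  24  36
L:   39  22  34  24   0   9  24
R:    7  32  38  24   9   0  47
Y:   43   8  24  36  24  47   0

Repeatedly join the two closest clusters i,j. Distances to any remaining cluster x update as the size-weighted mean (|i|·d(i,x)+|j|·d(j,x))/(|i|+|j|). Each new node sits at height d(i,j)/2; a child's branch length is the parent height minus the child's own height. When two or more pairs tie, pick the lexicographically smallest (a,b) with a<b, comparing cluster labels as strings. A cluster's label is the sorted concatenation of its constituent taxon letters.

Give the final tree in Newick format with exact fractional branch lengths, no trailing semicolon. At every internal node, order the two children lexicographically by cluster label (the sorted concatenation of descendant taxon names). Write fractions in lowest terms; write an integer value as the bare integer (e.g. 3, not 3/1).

((((A:1/2,E:1/2):33/4,K:35/4):61/12,(L:9/2,R:9/2):28/3):19/15,(B:4,Y:4):111/10)

iteration 1: select A,E (d=1); attach at lengths (1/2, 1/2); label the merged cluster AE
  updated: d(AE,B)=35/2, d(AE,K)=35/2, d(AE,L)=73/2, d(AE,R)=45/2, d(AE,Y)=67/2
iteration 2: select B,Y (d=8); attach at lengths (4, 4); label the merged cluster BY
  updated: d(AE,BY)=51/2, d(BY,K)=75/2, d(BY,L)=23, d(BY,R)=79/2
iteration 3: select L,R (d=9); attach at lengths (9/2, 9/2); label the merged cluster LR
  updated: d(AE,LR)=59/2, d(BY,LR)=125/4, d(K,LR)=24
iteration 4: select AE,K (d=35/2); attach at lengths (33/4, 35/4); label the merged cluster AEK
  updated: d(AEK,BY)=59/2, d(AEK,LR)=83/3
iteration 5: select AEK,LR (d=83/3); attach at lengths (61/12, 28/3); label the merged cluster AEKLR
  updated: d(AEKLR,BY)=151/5
iteration 6: select AEKLR,BY (d=151/5); attach at lengths (19/15, 111/10); label the merged cluster ABEKLRY
final tree: ((((A:1/2,E:1/2):33/4,K:35/4):61/12,(L:9/2,R:9/2):28/3):19/15,(B:4,Y:4):111/10)
total length: 3707/60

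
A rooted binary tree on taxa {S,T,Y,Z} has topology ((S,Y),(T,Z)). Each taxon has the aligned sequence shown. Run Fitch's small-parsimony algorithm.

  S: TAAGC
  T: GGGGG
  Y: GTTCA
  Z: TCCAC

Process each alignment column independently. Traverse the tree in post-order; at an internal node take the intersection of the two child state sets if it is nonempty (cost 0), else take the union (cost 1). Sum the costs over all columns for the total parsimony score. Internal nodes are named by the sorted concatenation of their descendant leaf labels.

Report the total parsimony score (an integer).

[col 0] SY: children S:{T}, Y:{G} ∪→ {G,T}; cost 1
[col 0] TZ: children T:{G}, Z:{T} ∪→ {G,T}; cost 1
[col 0] STYZ: children SY:{G,T}, TZ:{G,T} ∩→ {G,T}; cost 0
[col 1] SY: children S:{A}, Y:{T} ∪→ {A,T}; cost 1
[col 1] TZ: children T:{G}, Z:{C} ∪→ {C,G}; cost 1
[col 1] STYZ: children SY:{A,T}, TZ:{C,G} ∪→ {A,C,G,T}; cost 1
[col 2] SY: children S:{A}, Y:{T} ∪→ {A,T}; cost 1
[col 2] TZ: children T:{G}, Z:{C} ∪→ {C,G}; cost 1
[col 2] STYZ: children SY:{A,T}, TZ:{C,G} ∪→ {A,C,G,T}; cost 1
[col 3] SY: children S:{G}, Y:{C} ∪→ {C,G}; cost 1
[col 3] TZ: children T:{G}, Z:{A} ∪→ {A,G}; cost 1
[col 3] STYZ: children SY:{C,G}, TZ:{A,G} ∩→ {G}; cost 0
[col 4] SY: children S:{C}, Y:{A} ∪→ {A,C}; cost 1
[col 4] TZ: children T:{G}, Z:{C} ∪→ {C,G}; cost 1
[col 4] STYZ: children SY:{A,C}, TZ:{C,G} ∩→ {C}; cost 0
per-site changes: [2, 3, 3, 2, 2]; total = 12

12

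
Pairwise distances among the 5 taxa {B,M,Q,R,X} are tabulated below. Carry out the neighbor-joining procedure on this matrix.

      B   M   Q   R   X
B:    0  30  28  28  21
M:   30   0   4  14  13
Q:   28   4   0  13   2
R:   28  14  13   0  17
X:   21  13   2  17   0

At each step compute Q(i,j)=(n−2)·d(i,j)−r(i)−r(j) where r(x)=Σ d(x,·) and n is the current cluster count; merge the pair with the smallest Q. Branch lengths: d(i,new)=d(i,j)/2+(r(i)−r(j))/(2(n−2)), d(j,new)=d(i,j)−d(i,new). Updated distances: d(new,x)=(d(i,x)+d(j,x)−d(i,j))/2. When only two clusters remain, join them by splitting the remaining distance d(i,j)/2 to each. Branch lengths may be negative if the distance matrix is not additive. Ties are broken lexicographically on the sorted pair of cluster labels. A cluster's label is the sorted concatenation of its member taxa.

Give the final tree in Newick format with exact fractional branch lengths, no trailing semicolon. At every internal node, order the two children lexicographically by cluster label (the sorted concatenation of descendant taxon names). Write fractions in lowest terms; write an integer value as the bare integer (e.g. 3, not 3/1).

1. join B+X (d=21, Q=-97) ⇒ BX; edges |B|=39/2, |X|=3/2
  updated: d(BX,M)=11, d(BX,Q)=9/2, d(BX,R)=12
2. join BX+R (d=12, Q=-85/2) ⇒ BRX; edges |BX|=25/8, |R|=71/8
  updated: d(BRX,M)=13/2, d(BRX,Q)=11/4
3. join BRX+M (d=13/2, Q=-53/4) ⇒ BMRX; edges |BRX|=21/8, |M|=31/8
  updated: d(BMRX,Q)=1/8
4. join BMRX+Q (d=1/8) ⇒ BMQRX; edges |BMRX|=1/16, |Q|=1/16
final tree: ((((B:39/2,X:3/2):25/8,R:71/8):21/8,M:31/8):1/16,Q:1/16)
total length: 317/8

((((B:39/2,X:3/2):25/8,R:71/8):21/8,M:31/8):1/16,Q:1/16)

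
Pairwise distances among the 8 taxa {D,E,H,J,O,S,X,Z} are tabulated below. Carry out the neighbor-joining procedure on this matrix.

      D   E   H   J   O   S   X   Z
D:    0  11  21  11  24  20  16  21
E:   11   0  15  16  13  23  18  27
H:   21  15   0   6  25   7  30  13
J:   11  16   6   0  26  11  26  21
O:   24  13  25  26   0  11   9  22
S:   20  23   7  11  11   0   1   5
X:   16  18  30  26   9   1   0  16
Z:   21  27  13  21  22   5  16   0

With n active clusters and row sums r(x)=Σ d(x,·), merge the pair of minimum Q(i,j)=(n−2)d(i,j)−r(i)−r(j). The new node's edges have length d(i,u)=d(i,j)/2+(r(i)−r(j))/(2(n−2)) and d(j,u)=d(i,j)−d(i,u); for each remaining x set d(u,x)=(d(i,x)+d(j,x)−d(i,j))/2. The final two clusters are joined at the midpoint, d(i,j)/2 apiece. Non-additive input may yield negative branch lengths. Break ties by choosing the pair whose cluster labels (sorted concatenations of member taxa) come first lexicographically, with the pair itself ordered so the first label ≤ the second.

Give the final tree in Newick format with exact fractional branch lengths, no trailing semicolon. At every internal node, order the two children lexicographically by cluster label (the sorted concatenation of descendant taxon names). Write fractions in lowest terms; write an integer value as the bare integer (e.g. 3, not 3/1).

iteration 1: select H,J (d=6, Q=-198); attach at lengths (3, 3); label the merged cluster HJ
  updated: d(D,HJ)=13, d(E,HJ)=25/2, d(HJ,O)=45/2, d(HJ,S)=6, d(HJ,X)=25, d(HJ,Z)=14
iteration 2: select D,E (d=11, Q=-309/2); attach at lengths (111/20, 109/20); label the merged cluster DE
  updated: d(DE,HJ)=29/4, d(DE,O)=13, d(DE,S)=16, d(DE,X)=23/2, d(DE,Z)=37/2
iteration 3: select DE,HJ (d=29/4, Q=-112); attach at lengths (41/16, 75/16); label the merged cluster DEHJ
  updated: d(DEHJ,O)=113/8, d(DEHJ,S)=59/8, d(DEHJ,X)=117/8, d(DEHJ,Z)=101/8
iteration 4: select O,X (d=9, Q=-279/4); attach at lengths (85/12, 23/12); label the merged cluster OX
  updated: d(DEHJ,OX)=79/8, d(OX,S)=3/2, d(OX,Z)=29/2
iteration 5: select DEHJ,Z (d=101/8, Q=-147/4); attach at lengths (23/4, 55/8); label the merged cluster DEHJZ
  updated: d(DEHJZ,OX)=47/8, d(DEHJZ,S)=-1/8
iteration 6: select DEHJZ,OX (d=47/8, Q=-29/4); attach at lengths (17/8, 15/4); label the merged cluster DEHJOXZ
  updated: d(DEHJOXZ,S)=-9/4
iteration 7: select DEHJOXZ,S (d=-9/4); attach at lengths (-9/8, -9/8); label the merged cluster DEHJOSXZ
final tree: (((((D:111/20,E:109/20):41/16,(H:3,J:3):75/16):23/4,Z:55/8):17/8,(O:85/12,X:23/12):15/4):-9/8,S:-9/8)
total length: 99/2

(((((D:111/20,E:109/20):41/16,(H:3,J:3):75/16):23/4,Z:55/8):17/8,(O:85/12,X:23/12):15/4):-9/8,S:-9/8)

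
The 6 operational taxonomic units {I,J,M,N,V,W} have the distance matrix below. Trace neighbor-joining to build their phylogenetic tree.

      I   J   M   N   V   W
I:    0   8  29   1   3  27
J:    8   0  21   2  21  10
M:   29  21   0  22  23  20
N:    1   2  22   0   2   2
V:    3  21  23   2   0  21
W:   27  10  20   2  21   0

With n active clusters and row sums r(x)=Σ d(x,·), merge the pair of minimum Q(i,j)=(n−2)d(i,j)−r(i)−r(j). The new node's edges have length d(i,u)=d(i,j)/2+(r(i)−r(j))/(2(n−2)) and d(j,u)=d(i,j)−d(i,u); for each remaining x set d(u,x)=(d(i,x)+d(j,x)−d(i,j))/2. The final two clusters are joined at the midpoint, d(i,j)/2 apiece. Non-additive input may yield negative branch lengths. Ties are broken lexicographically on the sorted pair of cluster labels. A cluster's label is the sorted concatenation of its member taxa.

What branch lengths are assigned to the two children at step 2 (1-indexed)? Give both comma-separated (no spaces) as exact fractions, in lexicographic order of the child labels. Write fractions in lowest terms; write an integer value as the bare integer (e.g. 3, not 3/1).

17/3,-17/3

1. join I+V (d=3, Q=-126) ⇒ IV; edges |I|=5/4, |V|=7/4
  updated: d(IV,J)=13, d(IV,M)=49/2, d(IV,N)=0, d(IV,W)=45/2
2. join IV+N (d=0, Q=-86) ⇒ INV; edges |IV|=17/3, |N|=-17/3
  updated: d(INV,J)=15/2, d(INV,M)=93/4, d(INV,W)=49/4
3. join INV+J (d=15/2, Q=-133/2) ⇒ IJNV; edges |INV|=39/8, |J|=21/8
  updated: d(IJNV,M)=147/8, d(IJNV,W)=59/8
4. join IJNV+M (d=147/8, Q=-183/4) ⇒ IJMNV; edges |IJNV|=23/8, |M|=31/2
  updated: d(IJMNV,W)=9/2
5. join IJMNV+W (d=9/2) ⇒ IJMNVW; edges |IJMNV|=9/4, |W|=9/4
final tree: (((((I:5/4,V:7/4):17/3,N:-17/3):39/8,J:21/8):23/8,M:31/2):9/4,W:9/4)
total length: 267/8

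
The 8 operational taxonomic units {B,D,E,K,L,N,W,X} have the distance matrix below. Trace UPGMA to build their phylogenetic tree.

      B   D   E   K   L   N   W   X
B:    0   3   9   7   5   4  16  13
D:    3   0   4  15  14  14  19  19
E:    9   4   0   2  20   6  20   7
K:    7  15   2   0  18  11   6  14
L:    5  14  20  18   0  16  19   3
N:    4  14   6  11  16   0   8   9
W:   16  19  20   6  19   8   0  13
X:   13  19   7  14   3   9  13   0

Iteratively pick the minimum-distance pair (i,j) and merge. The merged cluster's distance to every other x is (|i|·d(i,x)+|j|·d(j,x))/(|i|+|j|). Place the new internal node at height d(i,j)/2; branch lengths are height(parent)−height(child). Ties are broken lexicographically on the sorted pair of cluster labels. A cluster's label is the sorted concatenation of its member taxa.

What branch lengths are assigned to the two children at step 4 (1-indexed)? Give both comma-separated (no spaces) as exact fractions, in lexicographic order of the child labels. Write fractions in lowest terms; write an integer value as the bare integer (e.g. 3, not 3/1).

1. join E+K (d=2) ⇒ EK; edges |E|=1, |K|=1
  updated: d(B,EK)=8, d(D,EK)=19/2, d(EK,L)=19, d(EK,N)=17/2, d(EK,W)=13, d(EK,X)=21/2
2. join B+D (d=3) ⇒ BD; edges |B|=3/2, |D|=3/2
  updated: d(BD,EK)=35/4, d(BD,L)=19/2, d(BD,N)=9, d(BD,W)=35/2, d(BD,X)=16
3. join L+X (d=3) ⇒ LX; edges |L|=3/2, |X|=3/2
  updated: d(BD,LX)=51/4, d(EK,LX)=59/4, d(LX,N)=25/2, d(LX,W)=16
4. join N+W (d=8) ⇒ NW; edges |N|=4, |W|=4
  updated: d(BD,NW)=53/4, d(EK,NW)=43/4, d(LX,NW)=57/4
5. join BD+EK (d=35/4) ⇒ BDEK; edges |BD|=23/8, |EK|=27/8
  updated: d(BDEK,LX)=55/4, d(BDEK,NW)=12
6. join BDEK+NW (d=12) ⇒ BDEKNW; edges |BDEK|=13/8, |NW|=2
  updated: d(BDEKNW,LX)=167/12
7. join BDEKNW+LX (d=167/12) ⇒ BDEKLNWX; edges |BDEKNW|=23/24, |LX|=131/24
final tree: ((((B:3/2,D:3/2):23/8,(E:1,K:1):27/8):13/8,(N:4,W:4):2):23/24,(L:3/2,X:3/2):131/24)
total length: 775/24

4,4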